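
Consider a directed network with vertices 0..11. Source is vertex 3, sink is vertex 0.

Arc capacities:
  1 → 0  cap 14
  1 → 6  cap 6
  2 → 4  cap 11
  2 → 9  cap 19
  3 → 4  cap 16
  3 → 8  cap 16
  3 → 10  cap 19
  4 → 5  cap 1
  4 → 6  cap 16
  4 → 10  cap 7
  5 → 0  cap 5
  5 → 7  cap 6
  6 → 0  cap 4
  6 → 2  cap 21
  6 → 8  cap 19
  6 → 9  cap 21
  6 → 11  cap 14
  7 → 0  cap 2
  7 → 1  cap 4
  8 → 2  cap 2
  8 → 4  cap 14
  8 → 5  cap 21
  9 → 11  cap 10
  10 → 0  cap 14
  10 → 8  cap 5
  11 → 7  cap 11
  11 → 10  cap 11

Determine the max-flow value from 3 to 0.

Maximum flow value: 29

augment #1: 3→10→0 bottleneck 14, total now 14
augment #2: 3→4→5→0 bottleneck 1, total now 15
augment #3: 3→4→6→0 bottleneck 4, total now 19
augment #4: 3→8→5→0 bottleneck 4, total now 23
augment #5: 3→8→5→7→0 bottleneck 2, total now 25
augment #6: 3→8→5→7→1→0 bottleneck 4, total now 29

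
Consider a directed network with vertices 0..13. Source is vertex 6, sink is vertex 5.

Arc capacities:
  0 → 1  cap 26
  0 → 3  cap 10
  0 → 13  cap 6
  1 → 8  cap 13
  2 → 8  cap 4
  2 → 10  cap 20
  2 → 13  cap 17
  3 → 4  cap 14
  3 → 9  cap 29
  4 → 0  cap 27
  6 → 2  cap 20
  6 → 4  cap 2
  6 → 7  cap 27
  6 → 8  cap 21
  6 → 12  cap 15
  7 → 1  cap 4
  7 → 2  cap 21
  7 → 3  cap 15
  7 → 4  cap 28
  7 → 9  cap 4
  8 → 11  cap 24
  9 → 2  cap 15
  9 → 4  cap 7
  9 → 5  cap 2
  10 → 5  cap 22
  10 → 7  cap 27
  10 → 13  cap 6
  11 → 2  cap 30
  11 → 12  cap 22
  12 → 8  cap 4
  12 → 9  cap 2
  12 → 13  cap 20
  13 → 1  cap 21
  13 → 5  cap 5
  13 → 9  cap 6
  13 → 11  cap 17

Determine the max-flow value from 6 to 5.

augment #1: 6→2→10→5 bottleneck 20, total now 20
augment #2: 6→7→9→5 bottleneck 2, total now 22
augment #3: 6→12→13→5 bottleneck 5, total now 27

Maximum flow value: 27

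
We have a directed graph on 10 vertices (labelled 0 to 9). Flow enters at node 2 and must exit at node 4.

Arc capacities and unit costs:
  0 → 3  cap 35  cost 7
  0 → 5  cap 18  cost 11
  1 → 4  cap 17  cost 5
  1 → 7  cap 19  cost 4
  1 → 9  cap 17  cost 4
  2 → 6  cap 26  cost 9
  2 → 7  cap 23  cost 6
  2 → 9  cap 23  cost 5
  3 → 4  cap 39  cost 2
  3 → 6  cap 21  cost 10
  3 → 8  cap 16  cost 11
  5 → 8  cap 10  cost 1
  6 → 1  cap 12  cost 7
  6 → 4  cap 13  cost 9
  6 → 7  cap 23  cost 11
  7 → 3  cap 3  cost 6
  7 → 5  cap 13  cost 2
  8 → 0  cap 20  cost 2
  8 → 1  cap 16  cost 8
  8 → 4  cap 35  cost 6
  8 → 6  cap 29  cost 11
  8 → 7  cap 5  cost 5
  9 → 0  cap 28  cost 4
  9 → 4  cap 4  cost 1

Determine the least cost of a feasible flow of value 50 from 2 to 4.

Minimum cost for 50 units: 813

shortest-cost path #1: 2→9→4 push 4 @ unit cost 6 (adds 24)
shortest-cost path #2: 2→7→3→4 push 3 @ unit cost 14 (adds 42)
shortest-cost path #3: 2→7→5→8→4 push 10 @ unit cost 15 (adds 150)
shortest-cost path #4: 2→6→4 push 13 @ unit cost 18 (adds 234)
shortest-cost path #5: 2→9→0→3→4 push 19 @ unit cost 18 (adds 342)
shortest-cost path #6: 2→6→1→4 push 1 @ unit cost 21 (adds 21)
total cost = 813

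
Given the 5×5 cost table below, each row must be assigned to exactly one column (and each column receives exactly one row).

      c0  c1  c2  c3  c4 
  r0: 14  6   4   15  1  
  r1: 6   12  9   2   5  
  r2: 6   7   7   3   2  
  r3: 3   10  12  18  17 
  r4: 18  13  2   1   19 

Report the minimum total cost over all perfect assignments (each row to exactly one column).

one of 2 optimal assignments: row0→col1 (cost 6), row1→col3 (cost 2), row2→col4 (cost 2), row3→col0 (cost 3), row4→col2 (cost 2)
total = 6 + 2 + 2 + 3 + 2 = 15

Minimum assignment cost: 15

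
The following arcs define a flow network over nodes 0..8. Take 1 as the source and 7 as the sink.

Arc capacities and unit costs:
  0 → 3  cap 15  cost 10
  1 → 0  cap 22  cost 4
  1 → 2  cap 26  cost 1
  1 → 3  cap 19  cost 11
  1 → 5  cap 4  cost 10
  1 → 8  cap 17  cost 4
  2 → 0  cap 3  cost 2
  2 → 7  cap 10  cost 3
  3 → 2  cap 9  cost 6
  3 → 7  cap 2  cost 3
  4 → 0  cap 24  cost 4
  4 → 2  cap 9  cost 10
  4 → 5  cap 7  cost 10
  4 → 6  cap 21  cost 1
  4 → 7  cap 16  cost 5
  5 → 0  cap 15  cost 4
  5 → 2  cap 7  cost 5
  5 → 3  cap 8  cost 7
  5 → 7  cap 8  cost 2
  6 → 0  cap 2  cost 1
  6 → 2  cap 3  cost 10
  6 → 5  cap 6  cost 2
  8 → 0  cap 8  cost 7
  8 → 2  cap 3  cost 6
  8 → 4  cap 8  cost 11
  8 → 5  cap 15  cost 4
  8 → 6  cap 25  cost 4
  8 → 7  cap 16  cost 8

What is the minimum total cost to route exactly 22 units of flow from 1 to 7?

shortest-cost path #1: 1→2→7 push 10 @ unit cost 4 (adds 40)
shortest-cost path #2: 1→8→5→7 push 8 @ unit cost 10 (adds 80)
shortest-cost path #3: 1→8→7 push 4 @ unit cost 12 (adds 48)
total cost = 168

Minimum cost for 22 units: 168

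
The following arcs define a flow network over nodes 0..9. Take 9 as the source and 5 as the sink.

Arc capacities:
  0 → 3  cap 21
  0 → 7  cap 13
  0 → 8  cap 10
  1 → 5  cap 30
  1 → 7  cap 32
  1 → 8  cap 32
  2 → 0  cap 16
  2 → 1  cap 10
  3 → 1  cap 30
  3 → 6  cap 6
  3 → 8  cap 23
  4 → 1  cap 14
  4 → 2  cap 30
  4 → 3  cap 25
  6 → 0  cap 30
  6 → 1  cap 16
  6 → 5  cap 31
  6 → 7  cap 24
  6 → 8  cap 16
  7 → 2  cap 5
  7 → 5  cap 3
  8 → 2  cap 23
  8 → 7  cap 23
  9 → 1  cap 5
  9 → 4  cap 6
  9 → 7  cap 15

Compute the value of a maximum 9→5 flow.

Maximum flow value: 19

augment #1: 9→1→5 bottleneck 5, total now 5
augment #2: 9→7→5 bottleneck 3, total now 8
augment #3: 9→4→1→5 bottleneck 6, total now 14
augment #4: 9→7→2→1→5 bottleneck 5, total now 19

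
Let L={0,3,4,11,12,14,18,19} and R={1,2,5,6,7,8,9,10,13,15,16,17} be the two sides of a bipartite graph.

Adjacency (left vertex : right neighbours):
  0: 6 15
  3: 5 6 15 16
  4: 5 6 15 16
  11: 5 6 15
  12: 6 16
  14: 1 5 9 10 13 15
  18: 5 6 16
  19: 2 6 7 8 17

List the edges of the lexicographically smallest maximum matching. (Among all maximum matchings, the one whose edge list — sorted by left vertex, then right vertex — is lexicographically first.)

|M| = 6 (so the lex-smallest maximum matching has 6 edges)
process left vertices in ascending order; for each, take the smallest-labelled available neighbour that still permits 6 edges overall, or leave it unmatched if none does
lex-smallest matching: {0-6, 3-5, 4-15, 12-16, 14-1, 19-2}

Lex-smallest maximum matching: {(0,6), (3,5), (4,15), (12,16), (14,1), (19,2)}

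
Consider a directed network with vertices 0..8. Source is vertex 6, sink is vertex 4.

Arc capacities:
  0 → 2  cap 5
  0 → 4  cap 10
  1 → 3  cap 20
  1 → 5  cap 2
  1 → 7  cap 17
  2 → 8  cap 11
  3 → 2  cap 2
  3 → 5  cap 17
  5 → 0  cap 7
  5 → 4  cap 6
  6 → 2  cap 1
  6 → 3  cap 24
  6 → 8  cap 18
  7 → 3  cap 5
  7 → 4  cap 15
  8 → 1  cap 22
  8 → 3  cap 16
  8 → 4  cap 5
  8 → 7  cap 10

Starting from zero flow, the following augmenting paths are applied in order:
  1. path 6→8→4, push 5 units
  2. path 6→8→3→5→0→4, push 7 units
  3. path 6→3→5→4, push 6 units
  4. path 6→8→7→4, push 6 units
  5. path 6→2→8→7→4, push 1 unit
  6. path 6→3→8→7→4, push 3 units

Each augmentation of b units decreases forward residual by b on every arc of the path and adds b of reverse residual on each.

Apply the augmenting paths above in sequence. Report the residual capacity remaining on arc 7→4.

after path 1 (6→8→4, push 5): res(7,4)=15
after path 2 (6→8→3→5→0→4, push 7): res(7,4)=15
after path 3 (6→3→5→4, push 6): res(7,4)=15
after path 4 (6→8→7→4, push 6): res(7,4)=9
after path 5 (6→2→8→7→4, push 1): res(7,4)=8
after path 6 (6→3→8→7→4, push 3): res(7,4)=5

Residual capacity of (7,4): 5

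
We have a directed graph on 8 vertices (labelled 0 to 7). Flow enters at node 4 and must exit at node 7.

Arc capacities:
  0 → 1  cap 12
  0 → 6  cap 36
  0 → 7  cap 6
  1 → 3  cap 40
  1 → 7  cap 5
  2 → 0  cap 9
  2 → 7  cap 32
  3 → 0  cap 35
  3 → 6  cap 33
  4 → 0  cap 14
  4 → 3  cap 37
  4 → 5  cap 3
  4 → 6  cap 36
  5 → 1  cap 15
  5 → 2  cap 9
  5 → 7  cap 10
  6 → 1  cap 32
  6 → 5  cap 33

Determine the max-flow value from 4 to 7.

Maximum flow value: 30

augment #1: 4→0→7 bottleneck 6, total now 6
augment #2: 4→5→7 bottleneck 3, total now 9
augment #3: 4→0→1→7 bottleneck 5, total now 14
augment #4: 4→6→5→7 bottleneck 7, total now 21
augment #5: 4→6→5→2→7 bottleneck 9, total now 30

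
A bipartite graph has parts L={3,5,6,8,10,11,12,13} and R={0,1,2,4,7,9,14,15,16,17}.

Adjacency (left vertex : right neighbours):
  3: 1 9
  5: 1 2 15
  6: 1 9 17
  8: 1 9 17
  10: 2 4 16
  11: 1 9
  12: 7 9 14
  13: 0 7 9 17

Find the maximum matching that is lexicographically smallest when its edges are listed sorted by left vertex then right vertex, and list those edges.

|M| = 7 (so the lex-smallest maximum matching has 7 edges)
process left vertices in ascending order; for each, take the smallest-labelled available neighbour that still permits 7 edges overall, or leave it unmatched if none does
lex-smallest matching: {3-1, 5-2, 6-9, 8-17, 10-4, 12-7, 13-0}

Lex-smallest maximum matching: {(3,1), (5,2), (6,9), (8,17), (10,4), (12,7), (13,0)}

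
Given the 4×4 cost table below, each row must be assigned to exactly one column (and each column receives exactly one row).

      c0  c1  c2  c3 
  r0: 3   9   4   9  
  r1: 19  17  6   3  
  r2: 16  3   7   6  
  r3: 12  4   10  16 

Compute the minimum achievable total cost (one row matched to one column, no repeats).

Minimum assignment cost: 17

optimal assignment: row0→col0 (cost 3), row1→col3 (cost 3), row2→col2 (cost 7), row3→col1 (cost 4)
total = 3 + 3 + 7 + 4 = 17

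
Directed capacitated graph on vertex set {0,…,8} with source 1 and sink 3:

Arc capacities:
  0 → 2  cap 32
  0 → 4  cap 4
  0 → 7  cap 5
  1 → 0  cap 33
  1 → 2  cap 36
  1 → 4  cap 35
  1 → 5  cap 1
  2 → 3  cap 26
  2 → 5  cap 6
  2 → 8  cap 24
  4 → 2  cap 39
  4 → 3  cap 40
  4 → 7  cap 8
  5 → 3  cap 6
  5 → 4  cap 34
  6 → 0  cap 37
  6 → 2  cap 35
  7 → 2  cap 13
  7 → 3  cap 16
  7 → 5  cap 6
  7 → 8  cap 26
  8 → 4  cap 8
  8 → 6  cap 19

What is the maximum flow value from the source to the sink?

Maximum flow value: 85

augment #1: 1→2→3 bottleneck 26, total now 26
augment #2: 1→4→3 bottleneck 35, total now 61
augment #3: 1→5→3 bottleneck 1, total now 62
augment #4: 1→0→4→3 bottleneck 4, total now 66
augment #5: 1→0→7→3 bottleneck 5, total now 71
augment #6: 1→2→5→3 bottleneck 5, total now 76
augment #7: 1→2→5→4→3 bottleneck 1, total now 77
augment #8: 1→2→8→4→7→3 bottleneck 4, total now 81
augment #9: 1→0→2→8→4→7→3 bottleneck 4, total now 85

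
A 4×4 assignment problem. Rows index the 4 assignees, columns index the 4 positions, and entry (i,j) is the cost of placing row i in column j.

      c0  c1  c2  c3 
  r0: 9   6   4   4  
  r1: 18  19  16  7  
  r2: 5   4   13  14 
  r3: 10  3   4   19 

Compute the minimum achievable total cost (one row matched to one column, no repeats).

Minimum assignment cost: 19

optimal assignment: row0→col2 (cost 4), row1→col3 (cost 7), row2→col0 (cost 5), row3→col1 (cost 3)
total = 4 + 7 + 5 + 3 = 19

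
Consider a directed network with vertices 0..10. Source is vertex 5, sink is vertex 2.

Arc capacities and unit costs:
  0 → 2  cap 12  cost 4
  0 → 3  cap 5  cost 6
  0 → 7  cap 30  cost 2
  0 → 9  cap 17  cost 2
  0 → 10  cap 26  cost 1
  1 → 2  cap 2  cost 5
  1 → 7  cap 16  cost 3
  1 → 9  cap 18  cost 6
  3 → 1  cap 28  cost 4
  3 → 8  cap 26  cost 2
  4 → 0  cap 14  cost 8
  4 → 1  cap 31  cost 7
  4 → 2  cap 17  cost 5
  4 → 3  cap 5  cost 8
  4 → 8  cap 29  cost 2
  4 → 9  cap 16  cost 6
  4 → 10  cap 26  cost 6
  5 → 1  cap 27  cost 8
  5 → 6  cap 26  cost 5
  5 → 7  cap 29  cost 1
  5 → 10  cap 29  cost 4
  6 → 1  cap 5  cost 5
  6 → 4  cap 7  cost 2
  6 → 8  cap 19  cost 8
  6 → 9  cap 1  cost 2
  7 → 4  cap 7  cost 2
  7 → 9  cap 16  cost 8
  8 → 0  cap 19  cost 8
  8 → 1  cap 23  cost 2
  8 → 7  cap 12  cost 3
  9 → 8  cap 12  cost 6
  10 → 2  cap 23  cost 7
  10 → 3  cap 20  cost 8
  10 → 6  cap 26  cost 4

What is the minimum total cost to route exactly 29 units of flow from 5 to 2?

Minimum cost for 29 units: 298

shortest-cost path #1: 5→7→4→2 push 7 @ unit cost 8 (adds 56)
shortest-cost path #2: 5→10→2 push 22 @ unit cost 11 (adds 242)
total cost = 298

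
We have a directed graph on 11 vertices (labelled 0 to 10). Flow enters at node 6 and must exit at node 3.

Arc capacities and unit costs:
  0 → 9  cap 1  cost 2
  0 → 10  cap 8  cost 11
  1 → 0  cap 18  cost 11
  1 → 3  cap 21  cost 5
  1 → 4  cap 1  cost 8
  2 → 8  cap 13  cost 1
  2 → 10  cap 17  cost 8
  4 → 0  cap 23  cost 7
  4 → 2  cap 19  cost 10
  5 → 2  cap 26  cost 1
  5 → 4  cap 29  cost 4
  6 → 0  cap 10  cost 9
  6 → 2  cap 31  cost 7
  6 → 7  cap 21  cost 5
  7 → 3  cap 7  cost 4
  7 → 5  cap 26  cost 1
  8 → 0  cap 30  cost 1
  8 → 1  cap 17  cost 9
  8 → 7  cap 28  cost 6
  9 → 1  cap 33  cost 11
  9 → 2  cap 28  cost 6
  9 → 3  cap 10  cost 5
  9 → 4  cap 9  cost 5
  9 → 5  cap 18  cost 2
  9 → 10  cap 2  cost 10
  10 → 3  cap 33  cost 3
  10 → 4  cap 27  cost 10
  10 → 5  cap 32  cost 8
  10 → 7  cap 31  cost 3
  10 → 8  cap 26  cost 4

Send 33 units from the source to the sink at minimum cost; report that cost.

Minimum cost for 33 units: 561

shortest-cost path #1: 6→7→3 push 7 @ unit cost 9 (adds 63)
shortest-cost path #2: 6→0→9→3 push 1 @ unit cost 16 (adds 16)
shortest-cost path #3: 6→2→10→3 push 17 @ unit cost 18 (adds 306)
shortest-cost path #4: 6→2→8→1→3 push 8 @ unit cost 22 (adds 176)
total cost = 561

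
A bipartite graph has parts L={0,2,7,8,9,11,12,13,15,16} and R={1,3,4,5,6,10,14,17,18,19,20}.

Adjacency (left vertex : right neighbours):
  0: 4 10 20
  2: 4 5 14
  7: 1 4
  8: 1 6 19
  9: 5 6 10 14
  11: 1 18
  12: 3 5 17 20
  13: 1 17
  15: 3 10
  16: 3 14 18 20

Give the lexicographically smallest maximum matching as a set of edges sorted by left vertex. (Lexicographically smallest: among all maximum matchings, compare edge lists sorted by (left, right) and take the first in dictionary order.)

Lex-smallest maximum matching: {(0,4), (2,5), (7,1), (8,6), (9,10), (11,18), (12,20), (13,17), (15,3), (16,14)}

|M| = 10 (so the lex-smallest maximum matching has 10 edges)
process left vertices in ascending order; for each, take the smallest-labelled available neighbour that still permits 10 edges overall, or leave it unmatched if none does
lex-smallest matching: {0-4, 2-5, 7-1, 8-6, 9-10, 11-18, 12-20, 13-17, 15-3, 16-14}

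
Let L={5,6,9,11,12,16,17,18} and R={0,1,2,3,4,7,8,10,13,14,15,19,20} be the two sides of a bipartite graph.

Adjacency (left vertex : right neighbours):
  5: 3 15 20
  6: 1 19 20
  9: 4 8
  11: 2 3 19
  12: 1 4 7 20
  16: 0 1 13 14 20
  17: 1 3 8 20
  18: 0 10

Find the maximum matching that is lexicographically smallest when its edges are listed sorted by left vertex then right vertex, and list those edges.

|M| = 8 (so the lex-smallest maximum matching has 8 edges)
process left vertices in ascending order; for each, take the smallest-labelled available neighbour that still permits 8 edges overall, or leave it unmatched if none does
lex-smallest matching: {5-3, 6-1, 9-4, 11-2, 12-7, 16-0, 17-8, 18-10}

Lex-smallest maximum matching: {(5,3), (6,1), (9,4), (11,2), (12,7), (16,0), (17,8), (18,10)}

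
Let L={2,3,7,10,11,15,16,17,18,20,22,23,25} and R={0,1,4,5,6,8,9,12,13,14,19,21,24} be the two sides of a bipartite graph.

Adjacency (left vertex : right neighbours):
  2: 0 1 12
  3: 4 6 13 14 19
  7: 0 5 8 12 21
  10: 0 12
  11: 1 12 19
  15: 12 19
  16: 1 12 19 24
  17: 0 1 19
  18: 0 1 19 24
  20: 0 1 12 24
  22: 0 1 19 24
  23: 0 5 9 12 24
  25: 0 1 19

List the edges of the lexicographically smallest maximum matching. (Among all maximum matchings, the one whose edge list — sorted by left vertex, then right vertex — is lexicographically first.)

|M| = 8 (so the lex-smallest maximum matching has 8 edges)
process left vertices in ascending order; for each, take the smallest-labelled available neighbour that still permits 8 edges overall, or leave it unmatched if none does
lex-smallest matching: {2-0, 3-4, 7-5, 10-12, 11-1, 15-19, 16-24, 23-9}

Lex-smallest maximum matching: {(2,0), (3,4), (7,5), (10,12), (11,1), (15,19), (16,24), (23,9)}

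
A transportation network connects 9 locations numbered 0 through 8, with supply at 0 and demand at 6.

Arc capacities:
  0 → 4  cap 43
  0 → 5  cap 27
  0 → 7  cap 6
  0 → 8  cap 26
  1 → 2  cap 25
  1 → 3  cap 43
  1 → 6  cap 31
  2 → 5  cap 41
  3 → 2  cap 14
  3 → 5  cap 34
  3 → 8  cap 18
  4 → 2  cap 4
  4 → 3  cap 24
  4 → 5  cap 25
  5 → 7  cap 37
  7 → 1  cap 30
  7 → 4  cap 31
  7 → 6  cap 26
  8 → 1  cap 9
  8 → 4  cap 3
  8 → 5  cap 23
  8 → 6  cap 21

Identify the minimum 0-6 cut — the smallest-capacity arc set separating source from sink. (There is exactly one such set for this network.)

Min-cut arcs: {(0,7), (5,7), (8,1), (8,6)} (total capacity 73)

augment #1: 0→7→6 push 6
augment #2: 0→8→6 push 21
augment #3: 0→5→7→6 push 20
augment #4: 0→8→1→6 push 5
augment #5: 0→5→7→1→6 push 7
augment #6: 0→4→3→8→1→6 push 4
augment #7: 0→4→5→7→1→6 push 10
max flow = 73; residual-reachable set from 0 gives S-side
cut edges (S→T): {(0,7), (5,7), (8,1), (8,6)} total cap 73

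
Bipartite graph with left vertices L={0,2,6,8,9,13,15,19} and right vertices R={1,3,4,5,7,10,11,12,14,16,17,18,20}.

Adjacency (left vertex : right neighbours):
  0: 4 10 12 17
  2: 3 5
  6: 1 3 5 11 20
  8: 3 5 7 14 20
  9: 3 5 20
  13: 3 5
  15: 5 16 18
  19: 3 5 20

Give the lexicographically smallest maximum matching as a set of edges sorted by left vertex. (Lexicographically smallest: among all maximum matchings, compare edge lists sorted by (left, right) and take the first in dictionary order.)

|M| = 7 (so the lex-smallest maximum matching has 7 edges)
process left vertices in ascending order; for each, take the smallest-labelled available neighbour that still permits 7 edges overall, or leave it unmatched if none does
lex-smallest matching: {0-4, 2-3, 6-1, 8-7, 9-5, 15-16, 19-20}

Lex-smallest maximum matching: {(0,4), (2,3), (6,1), (8,7), (9,5), (15,16), (19,20)}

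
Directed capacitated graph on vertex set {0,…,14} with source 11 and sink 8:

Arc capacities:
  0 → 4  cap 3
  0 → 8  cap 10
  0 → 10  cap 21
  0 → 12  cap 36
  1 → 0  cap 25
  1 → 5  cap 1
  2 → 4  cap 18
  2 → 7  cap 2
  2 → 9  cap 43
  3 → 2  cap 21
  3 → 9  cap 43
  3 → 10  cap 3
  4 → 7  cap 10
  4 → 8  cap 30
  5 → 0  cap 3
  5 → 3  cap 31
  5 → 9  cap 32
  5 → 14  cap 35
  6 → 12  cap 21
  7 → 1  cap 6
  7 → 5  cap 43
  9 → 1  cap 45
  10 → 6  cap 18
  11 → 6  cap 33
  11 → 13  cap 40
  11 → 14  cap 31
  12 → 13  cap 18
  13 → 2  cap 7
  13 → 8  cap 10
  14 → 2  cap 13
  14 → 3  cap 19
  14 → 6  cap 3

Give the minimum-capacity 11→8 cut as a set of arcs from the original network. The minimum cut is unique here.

augment #1: 11→13→8 push 10
augment #2: 11→13→2→4→8 push 7
augment #3: 11→14→2→4→8 push 11
augment #4: 11→14→2→7→1→0→8 push 2
augment #5: 11→14→3→9→1→0→8 push 8
augment #6: 11→14→3→9→1→0→4→8 push 3
max flow = 41; residual-reachable set from 11 gives S-side
cut edges (S→T): {(0,4), (0,8), (2,4), (13,8)} total cap 41

Min-cut arcs: {(0,4), (0,8), (2,4), (13,8)} (total capacity 41)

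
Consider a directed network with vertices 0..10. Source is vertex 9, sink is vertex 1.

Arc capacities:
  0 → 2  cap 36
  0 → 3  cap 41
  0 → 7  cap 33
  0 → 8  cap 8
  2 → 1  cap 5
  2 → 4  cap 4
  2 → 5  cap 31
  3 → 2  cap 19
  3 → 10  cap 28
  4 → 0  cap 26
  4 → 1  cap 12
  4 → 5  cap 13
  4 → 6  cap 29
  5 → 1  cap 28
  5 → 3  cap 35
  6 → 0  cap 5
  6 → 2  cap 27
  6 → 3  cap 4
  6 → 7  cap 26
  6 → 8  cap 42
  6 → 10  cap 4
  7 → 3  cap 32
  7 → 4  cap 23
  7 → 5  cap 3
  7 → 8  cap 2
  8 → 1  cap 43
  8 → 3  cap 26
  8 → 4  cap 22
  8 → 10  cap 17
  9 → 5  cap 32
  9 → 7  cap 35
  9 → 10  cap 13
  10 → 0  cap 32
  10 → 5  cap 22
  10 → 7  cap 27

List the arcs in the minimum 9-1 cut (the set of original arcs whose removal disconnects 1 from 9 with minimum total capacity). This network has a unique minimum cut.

augment #1: 9→5→1 push 28
augment #2: 9→7→4→1 push 12
augment #3: 9→7→8→1 push 2
augment #4: 9→5→3→2→1 push 4
augment #5: 9→7→3→2→1 push 1
augment #6: 9→10→0→8→1 push 8
augment #7: 9→7→4→6→8→1 push 11
augment #8: 9→7→3→2→4→6→8→1 push 4
max flow = 70; residual-reachable set from 9 gives S-side
cut edges (S→T): {(0,8), (2,1), (2,4), (5,1), (7,4), (7,8)} total cap 70

Min-cut arcs: {(0,8), (2,1), (2,4), (5,1), (7,4), (7,8)} (total capacity 70)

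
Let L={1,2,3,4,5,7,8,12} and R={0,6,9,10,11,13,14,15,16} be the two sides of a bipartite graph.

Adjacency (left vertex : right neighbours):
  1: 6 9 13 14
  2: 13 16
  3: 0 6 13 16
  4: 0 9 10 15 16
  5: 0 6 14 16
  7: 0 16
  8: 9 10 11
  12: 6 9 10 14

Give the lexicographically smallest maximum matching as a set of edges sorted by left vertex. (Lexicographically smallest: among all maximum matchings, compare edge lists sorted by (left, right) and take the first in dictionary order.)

|M| = 8 (so the lex-smallest maximum matching has 8 edges)
process left vertices in ascending order; for each, take the smallest-labelled available neighbour that still permits 8 edges overall, or leave it unmatched if none does
lex-smallest matching: {1-6, 2-13, 3-0, 4-9, 5-14, 7-16, 8-11, 12-10}

Lex-smallest maximum matching: {(1,6), (2,13), (3,0), (4,9), (5,14), (7,16), (8,11), (12,10)}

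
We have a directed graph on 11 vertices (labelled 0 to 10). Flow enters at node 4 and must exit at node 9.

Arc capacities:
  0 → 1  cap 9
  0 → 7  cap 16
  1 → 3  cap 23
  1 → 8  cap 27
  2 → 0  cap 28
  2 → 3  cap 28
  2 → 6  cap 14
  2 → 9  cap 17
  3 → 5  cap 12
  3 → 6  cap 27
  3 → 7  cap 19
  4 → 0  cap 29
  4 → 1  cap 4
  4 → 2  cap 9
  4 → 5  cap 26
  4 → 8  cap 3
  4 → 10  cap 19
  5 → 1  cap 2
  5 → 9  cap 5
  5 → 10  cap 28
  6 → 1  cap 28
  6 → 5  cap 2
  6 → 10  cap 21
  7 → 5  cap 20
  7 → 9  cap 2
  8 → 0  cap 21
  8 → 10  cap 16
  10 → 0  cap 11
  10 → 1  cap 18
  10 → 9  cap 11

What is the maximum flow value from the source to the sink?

Maximum flow value: 27

augment #1: 4→2→9 bottleneck 9, total now 9
augment #2: 4→5→9 bottleneck 5, total now 14
augment #3: 4→10→9 bottleneck 11, total now 25
augment #4: 4→0→7→9 bottleneck 2, total now 27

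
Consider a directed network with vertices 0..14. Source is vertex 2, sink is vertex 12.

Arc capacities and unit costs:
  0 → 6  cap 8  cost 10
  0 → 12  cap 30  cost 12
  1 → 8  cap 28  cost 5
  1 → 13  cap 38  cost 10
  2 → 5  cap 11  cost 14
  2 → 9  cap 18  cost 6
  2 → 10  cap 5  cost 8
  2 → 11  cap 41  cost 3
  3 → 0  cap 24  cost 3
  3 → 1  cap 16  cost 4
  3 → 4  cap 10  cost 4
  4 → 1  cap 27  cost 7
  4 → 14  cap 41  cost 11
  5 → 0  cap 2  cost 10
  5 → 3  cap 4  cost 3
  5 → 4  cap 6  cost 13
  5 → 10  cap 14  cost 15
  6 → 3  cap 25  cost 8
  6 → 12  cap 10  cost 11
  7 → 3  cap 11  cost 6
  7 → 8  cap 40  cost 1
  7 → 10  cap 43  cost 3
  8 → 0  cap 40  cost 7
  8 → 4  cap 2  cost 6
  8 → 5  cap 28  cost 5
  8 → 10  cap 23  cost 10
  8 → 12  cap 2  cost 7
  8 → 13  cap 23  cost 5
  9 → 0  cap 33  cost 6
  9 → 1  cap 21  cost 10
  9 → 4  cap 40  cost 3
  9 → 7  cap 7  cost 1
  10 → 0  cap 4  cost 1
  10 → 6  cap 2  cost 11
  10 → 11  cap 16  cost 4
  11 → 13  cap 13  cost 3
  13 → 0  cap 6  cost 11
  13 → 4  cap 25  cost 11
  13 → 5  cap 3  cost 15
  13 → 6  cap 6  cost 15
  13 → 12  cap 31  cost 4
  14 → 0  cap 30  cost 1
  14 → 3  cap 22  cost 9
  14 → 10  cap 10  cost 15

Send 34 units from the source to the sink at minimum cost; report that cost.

Minimum cost for 34 units: 569

shortest-cost path #1: 2→11→13→12 push 13 @ unit cost 10 (adds 130)
shortest-cost path #2: 2→9→7→8→12 push 2 @ unit cost 15 (adds 30)
shortest-cost path #3: 2→9→7→8→13→12 push 5 @ unit cost 17 (adds 85)
shortest-cost path #4: 2→10→0→12 push 4 @ unit cost 21 (adds 84)
shortest-cost path #5: 2→9→0→12 push 10 @ unit cost 24 (adds 240)
total cost = 569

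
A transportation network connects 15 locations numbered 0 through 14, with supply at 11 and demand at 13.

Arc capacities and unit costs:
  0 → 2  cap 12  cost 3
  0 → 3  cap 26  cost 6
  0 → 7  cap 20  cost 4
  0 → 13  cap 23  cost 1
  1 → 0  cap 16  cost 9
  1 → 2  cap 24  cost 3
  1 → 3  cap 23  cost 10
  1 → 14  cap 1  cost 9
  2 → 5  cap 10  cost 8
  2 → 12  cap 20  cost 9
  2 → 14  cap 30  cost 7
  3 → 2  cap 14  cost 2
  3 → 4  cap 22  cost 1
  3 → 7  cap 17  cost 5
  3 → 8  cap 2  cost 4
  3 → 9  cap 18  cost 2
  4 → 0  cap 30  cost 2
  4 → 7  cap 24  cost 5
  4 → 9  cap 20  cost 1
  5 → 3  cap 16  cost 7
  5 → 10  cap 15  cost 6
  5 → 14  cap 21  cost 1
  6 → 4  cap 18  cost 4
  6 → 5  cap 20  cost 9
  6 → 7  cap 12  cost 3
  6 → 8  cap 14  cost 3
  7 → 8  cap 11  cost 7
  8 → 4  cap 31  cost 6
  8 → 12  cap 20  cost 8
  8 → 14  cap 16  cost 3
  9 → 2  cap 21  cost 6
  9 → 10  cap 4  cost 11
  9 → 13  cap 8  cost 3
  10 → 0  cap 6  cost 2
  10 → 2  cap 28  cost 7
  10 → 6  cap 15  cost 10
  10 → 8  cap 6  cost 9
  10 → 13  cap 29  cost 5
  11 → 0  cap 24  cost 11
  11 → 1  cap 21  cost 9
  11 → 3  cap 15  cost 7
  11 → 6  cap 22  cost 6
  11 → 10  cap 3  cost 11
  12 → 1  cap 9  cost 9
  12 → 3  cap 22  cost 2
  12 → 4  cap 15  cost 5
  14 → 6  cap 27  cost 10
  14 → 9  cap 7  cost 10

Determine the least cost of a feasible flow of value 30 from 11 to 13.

shortest-cost path #1: 11→3→4→0→13 push 15 @ unit cost 11 (adds 165)
shortest-cost path #2: 11→0→13 push 8 @ unit cost 12 (adds 96)
shortest-cost path #3: 11→0→4→9→13 push 7 @ unit cost 13 (adds 91)
total cost = 352

Minimum cost for 30 units: 352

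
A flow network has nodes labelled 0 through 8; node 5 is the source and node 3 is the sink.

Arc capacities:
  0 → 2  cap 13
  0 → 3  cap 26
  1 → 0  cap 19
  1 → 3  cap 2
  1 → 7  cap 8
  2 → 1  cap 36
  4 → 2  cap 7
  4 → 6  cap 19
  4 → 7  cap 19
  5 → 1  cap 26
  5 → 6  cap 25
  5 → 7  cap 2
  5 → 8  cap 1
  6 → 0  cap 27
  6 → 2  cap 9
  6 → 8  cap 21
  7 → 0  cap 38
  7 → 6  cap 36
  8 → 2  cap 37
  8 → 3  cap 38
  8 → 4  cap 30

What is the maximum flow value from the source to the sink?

augment #1: 5→1→3 bottleneck 2, total now 2
augment #2: 5→8→3 bottleneck 1, total now 3
augment #3: 5→1→0→3 bottleneck 19, total now 22
augment #4: 5→6→0→3 bottleneck 7, total now 29
augment #5: 5→6→8→3 bottleneck 18, total now 47
augment #6: 5→7→6→8→3 bottleneck 2, total now 49
augment #7: 5→1→7→6→8→3 bottleneck 1, total now 50

Maximum flow value: 50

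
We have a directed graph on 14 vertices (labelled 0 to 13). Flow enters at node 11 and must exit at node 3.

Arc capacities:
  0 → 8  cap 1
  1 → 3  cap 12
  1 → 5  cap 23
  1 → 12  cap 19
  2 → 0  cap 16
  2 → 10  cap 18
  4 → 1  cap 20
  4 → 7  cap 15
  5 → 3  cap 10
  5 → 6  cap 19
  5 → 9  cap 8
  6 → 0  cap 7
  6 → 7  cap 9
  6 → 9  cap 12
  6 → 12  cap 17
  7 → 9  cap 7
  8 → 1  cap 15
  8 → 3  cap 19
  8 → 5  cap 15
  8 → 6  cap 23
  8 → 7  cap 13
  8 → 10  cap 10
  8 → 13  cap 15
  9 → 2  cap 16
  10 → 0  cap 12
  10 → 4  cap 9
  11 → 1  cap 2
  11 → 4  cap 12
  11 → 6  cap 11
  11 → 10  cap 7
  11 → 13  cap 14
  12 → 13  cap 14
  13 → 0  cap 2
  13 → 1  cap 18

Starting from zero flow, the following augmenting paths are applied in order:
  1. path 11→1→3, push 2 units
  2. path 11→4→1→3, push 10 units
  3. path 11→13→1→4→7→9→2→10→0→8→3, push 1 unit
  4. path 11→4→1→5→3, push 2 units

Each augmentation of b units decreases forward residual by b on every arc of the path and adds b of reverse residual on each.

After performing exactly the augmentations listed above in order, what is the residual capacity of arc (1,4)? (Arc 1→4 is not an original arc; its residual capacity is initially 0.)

Residual capacity of (1,4): 11

after path 1 (11→1→3, push 2): res(1,4)=0
after path 2 (11→4→1→3, push 10): res(1,4)=10
after path 3 (11→13→1→4→7→9→2→10→0→8→3, push 1): res(1,4)=9
after path 4 (11→4→1→5→3, push 2): res(1,4)=11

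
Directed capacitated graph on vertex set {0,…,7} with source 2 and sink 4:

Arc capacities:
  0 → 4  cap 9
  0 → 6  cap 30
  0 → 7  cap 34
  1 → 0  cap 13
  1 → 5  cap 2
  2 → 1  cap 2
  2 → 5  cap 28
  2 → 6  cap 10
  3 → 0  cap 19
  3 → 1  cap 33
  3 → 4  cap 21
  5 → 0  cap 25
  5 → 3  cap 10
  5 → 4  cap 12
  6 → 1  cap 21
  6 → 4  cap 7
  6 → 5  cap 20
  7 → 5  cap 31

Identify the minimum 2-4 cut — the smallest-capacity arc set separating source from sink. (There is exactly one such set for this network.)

Min-cut arcs: {(0,4), (5,3), (5,4), (6,4)} (total capacity 38)

augment #1: 2→5→4 push 12
augment #2: 2→6→4 push 7
augment #3: 2→1→0→4 push 2
augment #4: 2→5→0→4 push 7
augment #5: 2→5→3→4 push 9
augment #6: 2→6→5→3→4 push 1
max flow = 38; residual-reachable set from 2 gives S-side
cut edges (S→T): {(0,4), (5,3), (5,4), (6,4)} total cap 38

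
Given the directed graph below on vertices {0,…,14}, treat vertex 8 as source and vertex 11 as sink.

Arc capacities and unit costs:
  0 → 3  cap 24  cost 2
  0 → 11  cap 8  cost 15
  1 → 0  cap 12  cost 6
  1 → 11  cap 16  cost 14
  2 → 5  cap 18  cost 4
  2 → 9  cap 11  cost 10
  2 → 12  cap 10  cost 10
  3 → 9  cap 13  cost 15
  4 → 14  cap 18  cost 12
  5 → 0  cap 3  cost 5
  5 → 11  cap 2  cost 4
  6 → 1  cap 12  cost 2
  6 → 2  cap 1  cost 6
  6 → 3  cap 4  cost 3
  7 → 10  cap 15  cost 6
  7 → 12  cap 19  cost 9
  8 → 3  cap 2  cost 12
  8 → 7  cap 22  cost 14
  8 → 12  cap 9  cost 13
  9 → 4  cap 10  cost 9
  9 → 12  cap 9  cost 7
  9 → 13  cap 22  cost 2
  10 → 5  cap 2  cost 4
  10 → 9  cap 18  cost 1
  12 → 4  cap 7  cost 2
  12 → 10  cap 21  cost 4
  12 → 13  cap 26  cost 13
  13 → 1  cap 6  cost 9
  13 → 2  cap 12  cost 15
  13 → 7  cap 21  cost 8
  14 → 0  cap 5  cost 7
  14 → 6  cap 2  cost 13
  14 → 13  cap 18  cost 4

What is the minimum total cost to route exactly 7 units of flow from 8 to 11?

Minimum cost for 7 units: 265

shortest-cost path #1: 8→12→10→5→11 push 2 @ unit cost 25 (adds 50)
shortest-cost path #2: 8→12→10→9→13→1→11 push 5 @ unit cost 43 (adds 215)
total cost = 265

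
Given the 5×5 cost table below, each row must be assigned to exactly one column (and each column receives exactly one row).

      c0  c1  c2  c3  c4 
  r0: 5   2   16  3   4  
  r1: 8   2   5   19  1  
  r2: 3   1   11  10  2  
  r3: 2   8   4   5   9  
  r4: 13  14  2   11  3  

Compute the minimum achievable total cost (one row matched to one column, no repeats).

Minimum assignment cost: 9

optimal assignment: row0→col3 (cost 3), row1→col4 (cost 1), row2→col1 (cost 1), row3→col0 (cost 2), row4→col2 (cost 2)
total = 3 + 1 + 1 + 2 + 2 = 9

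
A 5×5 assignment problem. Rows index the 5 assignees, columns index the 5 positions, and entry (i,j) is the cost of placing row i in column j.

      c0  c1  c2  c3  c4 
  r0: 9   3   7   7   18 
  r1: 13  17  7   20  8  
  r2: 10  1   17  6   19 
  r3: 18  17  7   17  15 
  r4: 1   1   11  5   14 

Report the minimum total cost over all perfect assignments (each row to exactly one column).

optimal assignment: row0→col3 (cost 7), row1→col4 (cost 8), row2→col1 (cost 1), row3→col2 (cost 7), row4→col0 (cost 1)
total = 7 + 8 + 1 + 7 + 1 = 24

Minimum assignment cost: 24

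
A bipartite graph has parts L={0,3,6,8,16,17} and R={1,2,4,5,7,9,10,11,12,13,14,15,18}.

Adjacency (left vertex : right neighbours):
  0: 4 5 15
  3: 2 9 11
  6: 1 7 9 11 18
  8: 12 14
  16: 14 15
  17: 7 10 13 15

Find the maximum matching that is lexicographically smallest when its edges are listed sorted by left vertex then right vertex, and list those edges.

Lex-smallest maximum matching: {(0,4), (3,2), (6,1), (8,12), (16,14), (17,7)}

|M| = 6 (so the lex-smallest maximum matching has 6 edges)
process left vertices in ascending order; for each, take the smallest-labelled available neighbour that still permits 6 edges overall, or leave it unmatched if none does
lex-smallest matching: {0-4, 3-2, 6-1, 8-12, 16-14, 17-7}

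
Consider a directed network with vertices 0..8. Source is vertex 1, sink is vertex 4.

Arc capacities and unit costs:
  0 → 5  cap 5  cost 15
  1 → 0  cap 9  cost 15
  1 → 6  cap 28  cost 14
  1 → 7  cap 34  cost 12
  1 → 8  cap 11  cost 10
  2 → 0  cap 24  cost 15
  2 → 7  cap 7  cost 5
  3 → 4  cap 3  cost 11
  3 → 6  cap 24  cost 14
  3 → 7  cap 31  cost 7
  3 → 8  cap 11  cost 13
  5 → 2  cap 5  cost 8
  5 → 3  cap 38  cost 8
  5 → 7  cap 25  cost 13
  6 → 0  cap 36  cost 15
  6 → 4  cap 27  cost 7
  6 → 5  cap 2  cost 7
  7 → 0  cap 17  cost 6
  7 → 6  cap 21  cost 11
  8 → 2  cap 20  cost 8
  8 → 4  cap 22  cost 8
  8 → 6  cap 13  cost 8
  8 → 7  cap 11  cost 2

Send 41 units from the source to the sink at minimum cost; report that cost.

Minimum cost for 41 units: 903

shortest-cost path #1: 1→8→4 push 11 @ unit cost 18 (adds 198)
shortest-cost path #2: 1→6→4 push 27 @ unit cost 21 (adds 567)
shortest-cost path #3: 1→6→5→3→4 push 1 @ unit cost 40 (adds 40)
shortest-cost path #4: 1→0→5→3→4 push 2 @ unit cost 49 (adds 98)
total cost = 903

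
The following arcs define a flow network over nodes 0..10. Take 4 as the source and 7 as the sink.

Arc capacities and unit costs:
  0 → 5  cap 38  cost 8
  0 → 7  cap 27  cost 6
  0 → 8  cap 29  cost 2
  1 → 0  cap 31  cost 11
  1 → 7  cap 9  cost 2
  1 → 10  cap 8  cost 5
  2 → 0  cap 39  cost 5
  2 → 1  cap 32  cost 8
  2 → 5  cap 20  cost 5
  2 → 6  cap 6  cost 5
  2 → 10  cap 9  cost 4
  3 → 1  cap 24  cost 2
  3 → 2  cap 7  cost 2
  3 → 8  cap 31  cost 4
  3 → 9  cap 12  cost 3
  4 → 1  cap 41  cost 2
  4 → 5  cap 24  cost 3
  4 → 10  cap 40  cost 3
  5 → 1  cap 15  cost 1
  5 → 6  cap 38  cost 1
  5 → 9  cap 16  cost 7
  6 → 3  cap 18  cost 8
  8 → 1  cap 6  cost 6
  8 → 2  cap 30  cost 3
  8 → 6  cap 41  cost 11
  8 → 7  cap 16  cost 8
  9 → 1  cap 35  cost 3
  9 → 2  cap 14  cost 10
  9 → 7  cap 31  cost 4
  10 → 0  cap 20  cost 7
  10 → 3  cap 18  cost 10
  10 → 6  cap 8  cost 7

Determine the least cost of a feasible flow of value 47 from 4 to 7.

Minimum cost for 47 units: 618

shortest-cost path #1: 4→1→7 push 9 @ unit cost 4 (adds 36)
shortest-cost path #2: 4→5→9→7 push 16 @ unit cost 14 (adds 224)
shortest-cost path #3: 4→10→0→7 push 20 @ unit cost 16 (adds 320)
shortest-cost path #4: 4→5→6→3→9→7 push 2 @ unit cost 19 (adds 38)
total cost = 618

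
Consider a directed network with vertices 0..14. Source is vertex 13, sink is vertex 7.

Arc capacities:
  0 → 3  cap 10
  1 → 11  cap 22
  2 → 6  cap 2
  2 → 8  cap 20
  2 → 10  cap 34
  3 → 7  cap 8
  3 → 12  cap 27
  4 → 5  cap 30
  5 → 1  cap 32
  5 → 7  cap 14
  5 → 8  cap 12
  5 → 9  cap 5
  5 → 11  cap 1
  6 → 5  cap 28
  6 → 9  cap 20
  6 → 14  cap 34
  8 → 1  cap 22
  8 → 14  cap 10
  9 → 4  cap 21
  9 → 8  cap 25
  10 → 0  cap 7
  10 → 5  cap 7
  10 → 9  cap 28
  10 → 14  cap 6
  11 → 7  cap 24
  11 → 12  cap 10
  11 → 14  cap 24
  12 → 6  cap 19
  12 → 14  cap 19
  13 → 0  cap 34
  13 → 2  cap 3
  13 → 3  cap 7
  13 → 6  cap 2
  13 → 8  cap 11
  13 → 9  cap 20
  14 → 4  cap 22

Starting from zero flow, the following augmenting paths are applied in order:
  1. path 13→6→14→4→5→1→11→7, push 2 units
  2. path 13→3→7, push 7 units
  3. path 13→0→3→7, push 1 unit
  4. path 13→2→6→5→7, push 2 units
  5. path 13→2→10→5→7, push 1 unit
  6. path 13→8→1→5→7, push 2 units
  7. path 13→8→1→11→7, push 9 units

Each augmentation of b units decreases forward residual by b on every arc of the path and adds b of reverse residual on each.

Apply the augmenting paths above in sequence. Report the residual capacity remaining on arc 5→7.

Residual capacity of (5,7): 9

after path 1 (13→6→14→4→5→1→11→7, push 2): res(5,7)=14
after path 2 (13→3→7, push 7): res(5,7)=14
after path 3 (13→0→3→7, push 1): res(5,7)=14
after path 4 (13→2→6→5→7, push 2): res(5,7)=12
after path 5 (13→2→10→5→7, push 1): res(5,7)=11
after path 6 (13→8→1→5→7, push 2): res(5,7)=9
after path 7 (13→8→1→11→7, push 9): res(5,7)=9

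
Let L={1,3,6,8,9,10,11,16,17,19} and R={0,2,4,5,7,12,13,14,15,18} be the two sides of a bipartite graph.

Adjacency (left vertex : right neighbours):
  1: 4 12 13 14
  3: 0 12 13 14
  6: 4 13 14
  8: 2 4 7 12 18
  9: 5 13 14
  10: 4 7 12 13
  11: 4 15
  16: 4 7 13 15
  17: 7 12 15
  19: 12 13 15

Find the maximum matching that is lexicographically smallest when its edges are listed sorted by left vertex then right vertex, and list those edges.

Lex-smallest maximum matching: {(1,4), (3,0), (6,14), (8,2), (9,5), (10,7), (11,15), (16,13), (17,12)}

|M| = 9 (so the lex-smallest maximum matching has 9 edges)
process left vertices in ascending order; for each, take the smallest-labelled available neighbour that still permits 9 edges overall, or leave it unmatched if none does
lex-smallest matching: {1-4, 3-0, 6-14, 8-2, 9-5, 10-7, 11-15, 16-13, 17-12}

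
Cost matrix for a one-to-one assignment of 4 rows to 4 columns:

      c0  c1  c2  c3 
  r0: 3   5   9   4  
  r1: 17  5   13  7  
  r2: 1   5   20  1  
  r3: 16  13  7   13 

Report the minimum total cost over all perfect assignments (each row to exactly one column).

Minimum assignment cost: 16

optimal assignment: row0→col0 (cost 3), row1→col1 (cost 5), row2→col3 (cost 1), row3→col2 (cost 7)
total = 3 + 5 + 1 + 7 = 16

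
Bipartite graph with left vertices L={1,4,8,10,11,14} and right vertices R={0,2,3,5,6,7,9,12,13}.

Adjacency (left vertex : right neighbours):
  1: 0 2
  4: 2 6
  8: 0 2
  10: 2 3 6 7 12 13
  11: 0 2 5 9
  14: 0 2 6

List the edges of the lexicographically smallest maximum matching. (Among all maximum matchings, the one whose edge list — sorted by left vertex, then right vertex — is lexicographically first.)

Lex-smallest maximum matching: {(1,0), (4,2), (10,3), (11,5), (14,6)}

|M| = 5 (so the lex-smallest maximum matching has 5 edges)
process left vertices in ascending order; for each, take the smallest-labelled available neighbour that still permits 5 edges overall, or leave it unmatched if none does
lex-smallest matching: {1-0, 4-2, 10-3, 11-5, 14-6}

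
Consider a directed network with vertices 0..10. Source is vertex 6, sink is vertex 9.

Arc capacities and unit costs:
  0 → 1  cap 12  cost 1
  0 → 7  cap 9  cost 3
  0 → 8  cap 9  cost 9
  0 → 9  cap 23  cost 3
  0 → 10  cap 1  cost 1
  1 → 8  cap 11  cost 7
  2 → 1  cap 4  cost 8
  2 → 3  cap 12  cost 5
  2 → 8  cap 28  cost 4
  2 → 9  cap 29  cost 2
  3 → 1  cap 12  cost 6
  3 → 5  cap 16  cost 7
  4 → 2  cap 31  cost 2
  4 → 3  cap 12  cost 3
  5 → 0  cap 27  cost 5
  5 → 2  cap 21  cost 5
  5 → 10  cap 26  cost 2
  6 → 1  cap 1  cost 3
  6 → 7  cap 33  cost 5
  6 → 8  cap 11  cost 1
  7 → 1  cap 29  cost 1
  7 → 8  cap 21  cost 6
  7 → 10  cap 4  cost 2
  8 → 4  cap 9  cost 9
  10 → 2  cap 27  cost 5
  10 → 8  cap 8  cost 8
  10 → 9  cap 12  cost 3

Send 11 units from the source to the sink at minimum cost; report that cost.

shortest-cost path #1: 6→7→10→9 push 4 @ unit cost 10 (adds 40)
shortest-cost path #2: 6→8→4→2→9 push 7 @ unit cost 14 (adds 98)
total cost = 138

Minimum cost for 11 units: 138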